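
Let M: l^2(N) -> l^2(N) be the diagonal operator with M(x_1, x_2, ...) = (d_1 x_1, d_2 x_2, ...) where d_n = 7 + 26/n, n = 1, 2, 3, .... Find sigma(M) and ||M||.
sigma(M) = {7 + 26/n : n ≥ 1} ∪ {7}; ||M|| = 33

A bounded diagonal operator on l^2 with diagonal entries d_n has spectrum equal to the closure of {d_n : n ≥ 1}: every d_n is an eigenvalue (with eigenvector e_n), so {d_n} ⊂ sigma(M); the spectrum is closed, so its closure is too; and for lambda not in the closure, (M - lambda I) has bounded inverse (the diagonal entries 1/(d_n - lambda) are bounded). For our sequence d_n = 7 + 26/n, n = 1, 2, 3, ...:
  - {d_n} = {7 + 26/n : n ≥ 1}; the only limit point is 7
  - closure = {7 + 26/n : n ≥ 1} ∪ {7}
For the norm: a diagonal operator has ||M|| = sup_n |d_n|. Here d_n = 7 + 26/n is positive and decreasing, so sup_n |d_n| = d_1 = 7 + 26 = 33. So ||M|| = 33.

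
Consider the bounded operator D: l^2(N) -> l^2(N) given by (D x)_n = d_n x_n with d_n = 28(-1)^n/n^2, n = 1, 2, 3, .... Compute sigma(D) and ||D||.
sigma(D) = {28(-1)^n/n^2 : n ≥ 1} ∪ {0}; ||D|| = 28

A bounded diagonal operator on l^2 with diagonal entries d_n has spectrum equal to the closure of {d_n : n ≥ 1}: every d_n is an eigenvalue (with eigenvector e_n), so {d_n} ⊂ sigma(D); the spectrum is closed, so its closure is too; and for lambda not in the closure, (D - lambda I) has bounded inverse (the diagonal entries 1/(d_n - lambda) are bounded). For our sequence d_n = 28(-1)^n/n^2, n = 1, 2, 3, ...:
  - {d_n} = {28(-1)^n/n^2 : n ≥ 1}; the only limit point is 0
  - closure = {28(-1)^n/n^2 : n ≥ 1} ∪ {0}
For the norm: a diagonal operator has ||D|| = sup_n |d_n|. Here |d_n| = 28/n^2 is decreasing, so sup_n |d_n| = |d_1| = 28. So ||D|| = 28.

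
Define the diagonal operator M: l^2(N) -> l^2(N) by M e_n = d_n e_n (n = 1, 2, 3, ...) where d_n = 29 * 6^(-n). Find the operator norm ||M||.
||M|| = 29/6 (attained at n = 1)

For M diagonal, ||M|| = sup_n |d_n|. The sequence d_n = 29 * 6^(-n) is positive and strictly decreasing (ratio 6^(-1) < 1), so the supremum is d_1 = 29/6. Hence ||M|| = 29/6.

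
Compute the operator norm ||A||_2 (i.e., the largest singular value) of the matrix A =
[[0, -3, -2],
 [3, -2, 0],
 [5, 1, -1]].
||A||_2 = sqrt(35) ≈ 5.9161 (= sqrt(largest eigenvalue of A^T A))

||A||_2 = sigma_max(A) = sqrt(lambda_max(A^T A)). Form the symmetric matrix M = A^T A =
[[34, -1, -5],
 [-1, 14, 5],
 [-5, 5, 5]].
Its characteristic polynomial (trace, sum of principal 2x2 minors, determinant of M give the coefficients) is
  p(λ) = det(λ I - M) = λ^3 - 53λ^2 + 665λ - 1225.
By the rational root theorem any rational root is an integer divisor of 1225. Testing λ = 35: p(35) = 42875 - 64925 + 23275 - 1225 = 0, so λ = 35 is a root. Dividing out (λ - 35) leaves p(λ) = (λ - 35)(λ^2 - 18λ + 35). For λ^2 - 18λ + 35 the discriminant is 184. It is nonnegative but not a perfect square, so the roots are real and irrational: λ = (18 ± sqrt(184))/2 ≈ 15.7823, 2.2177.
So the eigenvalues of A^T A are ≈ 2.2177, 15.7823, 35 (all ≥ 0, as they must be for A^T A). The largest is λ_max = 35, hence ||A||_2 = sqrt(λ_max) = sqrt(35) ≈ 5.9161.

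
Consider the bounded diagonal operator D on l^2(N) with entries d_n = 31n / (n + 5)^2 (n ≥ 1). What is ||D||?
||D|| = 31/20 (attained at n = 5)

For D diagonal, ||D|| = sup_n |d_n|. Treat f(x) = 31x / (x + 5)^2 for real x > 0. By the quotient rule, f'(x) = 31(5 - x)/(x + 5)^3, which is positive for x < 5 and negative for x > 5. So f has a unique maximum at x = 5, and since 5 is a positive integer, the supremum over n ≥ 1 is attained at n = 5: d_5 = 31·5/(5 + 5)^2 = 31·5/100 = 31/20. Hence ||D|| = 31/20.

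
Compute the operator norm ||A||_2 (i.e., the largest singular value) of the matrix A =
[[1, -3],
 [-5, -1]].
||A||_2 = sqrt((36 + sqrt(272))/2) ≈ 5.1231 (= sqrt(largest eigenvalue of A^T A))

||A||_2 = sigma_max(A) = sqrt(lambda_max(A^T A)). Form the symmetric matrix M = A^T A =
[[26, 2],
 [2, 10]].
Its characteristic polynomial (trace, determinant of M give the coefficients) is
  p(λ) = det(λ I - M) = λ^2 - 36λ + 256.
For λ^2 - 36λ + 256 the discriminant is 272. It is nonnegative but not a perfect square, so the roots are real and irrational: λ = (36 ± sqrt(272))/2 ≈ 26.2462, 9.7538.
So the eigenvalues of A^T A are ≈ 9.7538, 26.2462 (all ≥ 0, as they must be for A^T A). The largest is λ_max = (36 + sqrt(272))/2 ≈ 26.2462, hence ||A||_2 = sqrt(λ_max) = sqrt((36 + sqrt(272))/2) ≈ 5.1231.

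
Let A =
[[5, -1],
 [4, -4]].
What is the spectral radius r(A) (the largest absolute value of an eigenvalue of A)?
r(A) = (1 + sqrt(65))/2 ≈ 4.5311

The eigenvalues of A are the roots of its characteristic polynomial. With M = A (coefficients from the trace and determinant):
  p(λ) = det(λ I - M) = λ^2 - λ - 16.
For λ^2 - λ - 16 the discriminant is 65. It is nonnegative but not a perfect square, so the roots are real and irrational: λ = (1 ± sqrt(65))/2 ≈ 4.5311, -3.5311.
Thus the eigenvalues (to 4 decimals) are 4.5311 (modulus 4.5311); -3.5311 (modulus 3.5311). The spectral radius is the largest modulus: r(A) = (1 + sqrt(65))/2 ≈ 4.5311. (Cross-check: r(A) ≤ ||A||_2 ≈ 7.2929; equality holds whenever A is normal, though it can also hold for some non-normal A.)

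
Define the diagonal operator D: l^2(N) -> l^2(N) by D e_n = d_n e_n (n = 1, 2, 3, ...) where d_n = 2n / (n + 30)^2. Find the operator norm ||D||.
||D|| = 1/60 (attained at n = 30)

For D diagonal, ||D|| = sup_n |d_n|. Treat f(x) = 2x / (x + 30)^2 for real x > 0. By the quotient rule, f'(x) = 2(30 - x)/(x + 30)^3, which is positive for x < 30 and negative for x > 30. So f has a unique maximum at x = 30, and since 30 is a positive integer, the supremum over n ≥ 1 is attained at n = 30: d_30 = 2·30/(30 + 30)^2 = 2·30/3600 = 1/60. Hence ||D|| = 1/60.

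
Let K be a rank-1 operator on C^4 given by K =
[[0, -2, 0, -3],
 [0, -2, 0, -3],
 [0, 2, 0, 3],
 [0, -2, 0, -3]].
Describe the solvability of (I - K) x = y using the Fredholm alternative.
(I - K) is invertible (det(I - K) = 6 ≠ 0), so for every y in C^4 the equation (I - K) x = y has a unique solution.

K has rank 1, so it is an outer product K = u v^T: every row of K is a multiple of one row vector. Reading off the entries, u = (1, 1, -1, 1) and v = (0, -2, 0, -3) (row i of K equals u_i·v^T). A rank-one matrix u v^T satisfies K u = u (v·u) and kills the (3)-dimensional subspace v^⊥, so its characteristic polynomial is lambda^3 (lambda - v·u) with v·u = tr K = -5. Hence the eigenvalues of I - K are 1 (multiplicity 3) and 1 - (-5) = 6, so det(I - K) = 6. (Direct check: I - K =
[[1, 2, 0, 3],
 [0, 3, 0, 3],
 [0, -2, 1, -3],
 [0, 2, 0, 4]]
has determinant 6.) The finite-dimensional Fredholm alternative says: either (I - K) is invertible, or ker(I - K) ≠ {0} and then range(I - K) = ker((I - K)^*)^⊥, with dim ker(I - K) = dim ker((I - K)^*). Since det(I - K) ≠ 0, 1 is not an eigenvalue of K and ker(I - K) = {0}, so we are in the first case: for every y there is a unique x = (I - K)^(-1) y. Explicitly, by the Sherman–Morrison formula, (I - u v^T)^(-1) = I + u v^T/(1 - v·u), i.e. (I - K)^(-1) = I + K/(6).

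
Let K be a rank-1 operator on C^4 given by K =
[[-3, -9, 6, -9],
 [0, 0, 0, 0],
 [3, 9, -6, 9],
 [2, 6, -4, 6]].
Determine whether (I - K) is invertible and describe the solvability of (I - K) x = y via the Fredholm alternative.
(I - K) is invertible (det(I - K) = 4 ≠ 0), so for every y in C^4 the equation (I - K) x = y has a unique solution.

K has rank 1, so it is an outer product K = u v^T: every row of K is a multiple of one row vector. Reading off the entries, u = (3, 0, -3, -2) and v = (-1, -3, 2, -3) (row i of K equals u_i·v^T). A rank-one matrix u v^T satisfies K u = u (v·u) and kills the (3)-dimensional subspace v^⊥, so its characteristic polynomial is lambda^3 (lambda - v·u) with v·u = tr K = -3. Hence the eigenvalues of I - K are 1 (multiplicity 3) and 1 - (-3) = 4, so det(I - K) = 4. (Direct check: I - K =
[[4, 9, -6, 9],
 [0, 1, 0, 0],
 [-3, -9, 7, -9],
 [-2, -6, 4, -5]]
has determinant 4.) The finite-dimensional Fredholm alternative says: either (I - K) is invertible, or ker(I - K) ≠ {0} and then range(I - K) = ker((I - K)^*)^⊥, with dim ker(I - K) = dim ker((I - K)^*). Since det(I - K) ≠ 0, 1 is not an eigenvalue of K and ker(I - K) = {0}, so we are in the first case: for every y there is a unique x = (I - K)^(-1) y. Explicitly, by the Sherman–Morrison formula, (I - u v^T)^(-1) = I + u v^T/(1 - v·u), i.e. (I - K)^(-1) = I + K/(4).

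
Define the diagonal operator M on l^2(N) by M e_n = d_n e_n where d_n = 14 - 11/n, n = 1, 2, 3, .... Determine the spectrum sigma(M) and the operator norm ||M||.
sigma(M) = {14 - 11/n : n ≥ 1} ∪ {14}; ||M|| = 14

A bounded diagonal operator on l^2 with diagonal entries d_n has spectrum equal to the closure of {d_n : n ≥ 1}: every d_n is an eigenvalue (with eigenvector e_n), so {d_n} ⊂ sigma(M); the spectrum is closed, so its closure is too; and for lambda not in the closure, (M - lambda I) has bounded inverse (the diagonal entries 1/(d_n - lambda) are bounded). For our sequence d_n = 14 - 11/n, n = 1, 2, 3, ...:
  - {d_n} = {14 - 11/n : n ≥ 1}; the only limit point is 14
  - closure = {14 - 11/n : n ≥ 1} ∪ {14}
For the norm: a diagonal operator has ||M|| = sup_n |d_n|. Here d_n = 14 - 11/n increases monotonically from d_1 = 3 toward 14, with all terms in [3, 14); so sup_n |d_n| = 14 (the supremum is the limit, not attained). So ||M|| = 14.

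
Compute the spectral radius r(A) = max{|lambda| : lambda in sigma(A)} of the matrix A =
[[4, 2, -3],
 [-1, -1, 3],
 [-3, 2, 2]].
r(A) ≈ 5.9727

The eigenvalues of A are the roots of its characteristic polynomial. With M = A (coefficients from the trace, the sum of principal 2x2 minors, and det A):
  p(λ) = det(λ I - M) = λ^3 - 5λ^2 - 11λ + 31.
No integer candidate from the rational root theorem (±divisors of 31) is a root, so the roots are irrational. The cubic discriminant is Δ = 28592 > 0, so there are three distinct real roots. p(-3) = -8 and p(-2) = 25 have opposite signs, so a root lies in (-3, -2); Newton's method refines it to λ ≈ -2.8159. p(1) = 16 and p(2) = -3 have opposite signs, so a root lies in (1, 2); Newton's method refines it to λ ≈ 1.8432. p(5) = -24 and p(6) = 1 have opposite signs, so a root lies in (5, 6); Newton's method refines it to λ ≈ 5.9727. Check (Vieta): the three roots sum to 5, matching tr M = 5.
Thus the eigenvalues (to 4 decimals) are -2.8159 (modulus 2.8159); 1.8432 (modulus 1.8432); 5.9727 (modulus 5.9727). The spectral radius is the largest modulus: r(A) ≈ 5.9727. (Cross-check: r(A) ≤ ||A||_2 ≈ 6.7779; equality holds whenever A is normal, though it can also hold for some non-normal A.)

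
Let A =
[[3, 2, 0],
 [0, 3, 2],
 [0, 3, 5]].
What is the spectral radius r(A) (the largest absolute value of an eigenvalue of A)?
r(A) = (8 + sqrt(28))/2 ≈ 6.6458

The eigenvalues of A are the roots of its characteristic polynomial. With M = A (coefficients from the trace, the sum of principal 2x2 minors, and det A):
  p(λ) = det(λ I - M) = λ^3 - 11λ^2 + 33λ - 27.
By the rational root theorem any rational root is an integer divisor of 27. Testing λ = 3: p(3) = 27 - 99 + 99 - 27 = 0, so λ = 3 is a root. Dividing out (λ - 3) leaves p(λ) = (λ - 3)(λ^2 - 8λ + 9). For λ^2 - 8λ + 9 the discriminant is 28. It is nonnegative but not a perfect square, so the roots are real and irrational: λ = (8 ± sqrt(28))/2 ≈ 6.6458, 1.3542.
Thus the eigenvalues (to 4 decimals) are 6.6458 (modulus 6.6458); 1.3542 (modulus 1.3542); 3 (modulus 3). The spectral radius is the largest modulus: r(A) = (8 + sqrt(28))/2 ≈ 6.6458. (Cross-check: r(A) ≤ ||A||_2 ≈ 6.8694; equality holds whenever A is normal, though it can also hold for some non-normal A.)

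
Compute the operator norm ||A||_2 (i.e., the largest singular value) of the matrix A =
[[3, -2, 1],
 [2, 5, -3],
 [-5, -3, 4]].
||A||_2 ≈ 9.0273 (= sqrt(largest eigenvalue of A^T A))

||A||_2 = sigma_max(A) = sqrt(lambda_max(A^T A)). Form the symmetric matrix M = A^T A =
[[38, 19, -23],
 [19, 38, -29],
 [-23, -29, 26]].
Its characteristic polynomial (trace, sum of principal 2x2 minors, determinant of M give the coefficients) is
  p(λ) = det(λ I - M) = λ^3 - 102λ^2 + 1689λ - 1444.
No integer candidate from the rational root theorem (±divisors of 1444) is a root, so the roots are irrational. The cubic discriminant is Δ = 8698739904 > 0, so there are three distinct real roots. p(0) = -1444 and p(1) = 144 have opposite signs, so a root lies in (0, 1); Newton's method refines it to λ ≈ 0.9038. p(19) = 684 and p(20) = -464 have opposite signs, so a root lies in (19, 20); Newton's method refines it to λ ≈ 19.6049. p(81) = -2416 and p(82) = 2574 have opposite signs, so a root lies in (81, 82); Newton's method refines it to λ ≈ 81.4913. Check (Vieta): the three roots sum to 102, matching tr M = 102.
So the eigenvalues of A^T A are ≈ 0.9038, 19.6049, 81.4913 (all ≥ 0, as they must be for A^T A). The largest is λ_max ≈ 81.4913, hence ||A||_2 = sqrt(λ_max) ≈ 9.0273.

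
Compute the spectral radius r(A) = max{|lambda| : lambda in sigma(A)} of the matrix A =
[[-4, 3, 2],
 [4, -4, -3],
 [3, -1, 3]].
r(A) ≈ 8.3038

The eigenvalues of A are the roots of its characteristic polynomial. With M = A (coefficients from the trace, the sum of principal 2x2 minors, and det A):
  p(λ) = det(λ I - M) = λ^3 + 5λ^2 - 29λ - 13.
No integer candidate from the rational root theorem (±divisors of 13) is a root, so the roots are irrational. The cubic discriminant is Δ = 154448 > 0, so there are three distinct real roots. p(-9) = -76 and p(-8) = 27 have opposite signs, so a root lies in (-9, -8); Newton's method refines it to λ ≈ -8.3038. p(-1) = 20 and p(0) = -13 have opposite signs, so a root lies in (-1, 0); Newton's method refines it to λ ≈ -0.4204. p(3) = -28 and p(4) = 15 have opposite signs, so a root lies in (3, 4); Newton's method refines it to λ ≈ 3.7242. Check (Vieta): the three roots sum to -5, matching tr M = -5.
Thus the eigenvalues (to 4 decimals) are -8.3038 (modulus 8.3038); -0.4204 (modulus 0.4204); 3.7242 (modulus 3.7242). The spectral radius is the largest modulus: r(A) ≈ 8.3038. (Cross-check: r(A) ≤ ||A||_2 ≈ 8.4781; equality holds whenever A is normal, though it can also hold for some non-normal A.)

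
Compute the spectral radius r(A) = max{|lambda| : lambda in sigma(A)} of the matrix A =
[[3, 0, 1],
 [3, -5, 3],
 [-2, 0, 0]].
r(A) = 5

The eigenvalues of A are the roots of its characteristic polynomial. With M = A (coefficients from the trace, the sum of principal 2x2 minors, and det A):
  p(λ) = det(λ I - M) = λ^3 + 2λ^2 - 13λ + 10.
By the rational root theorem any rational root is an integer divisor of 10. Testing λ = -5: p(-5) = -125 + 50 + 65 + 10 = 0, so λ = -5 is a root. Dividing out (λ + 5) leaves p(λ) = (λ + 5)(λ^2 - 3λ + 2). For λ^2 - 3λ + 2 the discriminant is 1. It is a perfect square (1^2), so the roots are rational: λ = (3 ± 1)/2 = 2, 1.
Thus the eigenvalues (to 4 decimals) are 2 (modulus 2); 1 (modulus 1); -5 (modulus 5). The spectral radius is the largest modulus: r(A) = 5. (Cross-check: r(A) ≤ ||A||_2 ≈ 6.9431; equality holds whenever A is normal, though it can also hold for some non-normal A.)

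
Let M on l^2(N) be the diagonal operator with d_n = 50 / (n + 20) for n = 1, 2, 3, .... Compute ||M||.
||M|| = 50/21 (attained at n = 1)

For M diagonal, ||M|| = sup_n |d_n| = sup_n 50/(n + 20). This is positive and strictly decreasing in n, so the supremum is attained at n = 1: d_1 = 50/(1 + 20) = 50/21. Hence ||M|| = 50/21.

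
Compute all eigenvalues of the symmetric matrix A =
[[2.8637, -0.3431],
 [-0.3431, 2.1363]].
sigma(A) ≈ {2, 3}

A is real symmetric, so its spectrum consists of real eigenvalues. Expanding the characteristic polynomial of the displayed matrix gives
  det(λ I - A) = p(λ) = λ^2 + (-5)λ + (6).
Solving p(λ) = 0 yields eigenvalues ≈ 2, 3. (A is shown rounded to 4 decimals, so these recover the underlying integer eigenvalues to within that precision.)
Verification: the trace of A = 5 equals the sum of eigenvalues 5, and det(A) ≈ 6.0000 matches the eigenvalue product 6.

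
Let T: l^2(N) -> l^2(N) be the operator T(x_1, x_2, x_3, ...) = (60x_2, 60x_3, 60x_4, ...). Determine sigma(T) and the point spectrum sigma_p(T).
sigma(T) = closed disk {z in C : |z| ≤ 60}; sigma_p(T) = open disk {z in C : |z| < 60}

Note T = 60·V where V is the unit left shift (V x)_k = x_{k+1}; so sigma(T) = 60·sigma(V) and ||T|| = 60||V||. ||T x||^2 = 3600sum_{k≥2} |x_k|^2 ≤ 3600||x||^2, with equality on {x : x_1 = 0}, so ||T|| = 60. For any lambda with |lambda| < 60, set r = lambda/60 (|r| < 1); the vector x = (1, r, r^2, ...) is in l^2 and satisfies T x = 60(r, r^2, ...) = lambda x, so lambda is an eigenvalue. On the boundary |lambda| = 60 the geometric series diverges, so no l^2 eigenvector exists, but these lambda lie in the approximate point spectrum. Hence sigma(T) is the closed disk of radius 60 and sigma_p(T) is the open disk.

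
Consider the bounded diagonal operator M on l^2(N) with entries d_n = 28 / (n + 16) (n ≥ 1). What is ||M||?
||M|| = 28/17 (attained at n = 1)

For M diagonal, ||M|| = sup_n |d_n| = sup_n 28/(n + 16). This is positive and strictly decreasing in n, so the supremum is attained at n = 1: d_1 = 28/(1 + 16) = 28/17. Hence ||M|| = 28/17.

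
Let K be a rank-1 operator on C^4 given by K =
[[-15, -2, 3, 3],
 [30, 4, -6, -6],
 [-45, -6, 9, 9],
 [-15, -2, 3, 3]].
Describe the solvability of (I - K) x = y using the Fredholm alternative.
(I - K) is singular (det(I - K) = 0, i.e. 1 ∈ sigma(K)). (I - K) x = y is solvable iff y ⊥ ker((I - K)^*) = span{(-15, -2, 3, 3)}, i.e. iff -15y_1 - 2y_2 + 3y_3 + 3y_4 = 0. When solvable, the solutions are x = y + c·(1, -2, 3, 1), c arbitrary (ker(I - K) = span{(1, -2, 3, 1)}, dimension 1).

K has rank 1, so it is an outer product K = u v^T: every row of K is a multiple of one row vector. Reading off the entries, u = (1, -2, 3, 1) and v = (-15, -2, 3, 3) (row i of K equals u_i·v^T). A rank-one matrix u v^T satisfies K u = u (v·u) and kills the (3)-dimensional subspace v^⊥, so its characteristic polynomial is lambda^3 (lambda - v·u) with v·u = tr K = 1. Hence the eigenvalues of I - K are 1 (multiplicity 3) and 1 - (1) = 0, so det(I - K) = 0. (Direct check: I - K =
[[16, 2, -3, -3],
 [-30, -3, 6, 6],
 [45, 6, -8, -9],
 [15, 2, -3, -2]]
has determinant 0.) So 1 is an eigenvalue of K and (I - K) is not invertible. The finite-dimensional Fredholm alternative says: either (I - K) is invertible, or ker(I - K) ≠ {0} and then range(I - K) = ker((I - K)^*)^⊥, with dim ker(I - K) = dim ker((I - K)^*). We are in the second case, so we need both kernels. Kernel of I - K: (I - K) u = u - u (v·u) = u - u = 0, so ker(I - K) = span{u} = span{(1, -2, 3, 1)} (it is exactly 1-dimensional because rank(I - K) = 3). Kernel of the adjoint: K is real, so (I - K)^* = I - K^T = I - v u^T, and (I - v u^T) v = v - v (u·v) = 0; hence ker((I - K)^*) = span{v} = span{(-15, -2, 3, 3)}. Therefore (I - K) x = y is solvable iff <y, v> = 0, i.e. iff -15y_1 - 2y_2 + 3y_3 + 3y_4 = 0. When this holds, K y = u (v·y) = 0, so (I - K) y = y and x = y is a particular solution; the full solution set is the line x = y + c·u = y + c·(1, -2, 3, 1), c ∈ C.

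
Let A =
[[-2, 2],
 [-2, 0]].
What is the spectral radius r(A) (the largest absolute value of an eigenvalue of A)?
r(A) = 2

The eigenvalues of A are the roots of its characteristic polynomial. With M = A (coefficients from the trace and determinant):
  p(λ) = det(λ I - M) = λ^2 + 2λ + 4.
For λ^2 + 2λ + 4 the discriminant is -12. It is negative, so the roots are the complex-conjugate pair λ = -1 ± (sqrt(12)/2) i ≈ -1 ± 1.7321i. For a conjugate pair the product of the roots equals the constant term, so |λ|^2 = 4 and |λ| = sqrt(4) = 2.
Thus the eigenvalues (to 4 decimals) are -1 ± 1.7321i (modulus 2). The spectral radius is the largest modulus: r(A) = 2. (Cross-check: r(A) ≤ ||A||_2 ≈ 3.2361; equality holds whenever A is normal, though it can also hold for some non-normal A.)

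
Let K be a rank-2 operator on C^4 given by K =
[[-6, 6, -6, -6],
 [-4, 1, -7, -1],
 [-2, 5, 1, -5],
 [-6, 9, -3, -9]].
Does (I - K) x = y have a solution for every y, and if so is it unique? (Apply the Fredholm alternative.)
(I - K) is invertible (det(I - K) = 44 ≠ 0), so for every y in C^4 the equation (I - K) x = y has a unique solution.

K has rank 2 and factors as K = U V^T = u1 v1^T + u2 v2^T with u1 = (0, 1, -1, -1), v1 = (0, -3, -3, 3), u2 = (-3, -2, -1, -3), v2 = (2, -2, 2, 2) (multiplying out reproduces the displayed K). The nonzero eigenvalues of U V^T coincide with those of the 2 x 2 matrix G = V^T U = [[v1·u1, v1·u2], [v2·u1, v2·u2]] = [[-3, 0], [-6, -10]], and by the Sylvester determinant identity det(I_4 - U V^T) = det(I_2 - V^T U) = det([[4, 0], [6, 11]]) = (4)(11) - (0)(6) = 44. (Direct check: I - K =
[[7, -6, 6, 6],
 [4, 0, 7, 1],
 [2, -5, 0, 5],
 [6, -9, 3, 10]]
has determinant 44.) The finite-dimensional Fredholm alternative says: either (I - K) is invertible, or ker(I - K) ≠ {0} and then range(I - K) = ker((I - K)^*)^⊥, with dim ker(I - K) = dim ker((I - K)^*). Since det(I - K) ≠ 0, 1 is not an eigenvalue of K and ker(I - K) = {0}, so we are in the first case: for every y there is a unique x = (I - K)^(-1) y. (Explicitly, by the Woodbury identity, (I - U V^T)^(-1) = I + U (I_2 - G)^(-1) V^T.)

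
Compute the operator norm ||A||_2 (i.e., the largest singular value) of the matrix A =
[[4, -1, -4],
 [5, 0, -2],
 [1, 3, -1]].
||A||_2 ≈ 7.7787 (= sqrt(largest eigenvalue of A^T A))

||A||_2 = sigma_max(A) = sqrt(lambda_max(A^T A)). Form the symmetric matrix M = A^T A =
[[42, -1, -27],
 [-1, 10, 1],
 [-27, 1, 21]].
Its characteristic polynomial (trace, sum of principal 2x2 minors, determinant of M give the coefficients) is
  p(λ) = det(λ I - M) = λ^3 - 73λ^2 + 781λ - 1521.
No integer candidate from the rational root theorem (±divisors of 1521) is a root, so the roots are irrational. The cubic discriminant is Δ = 476623584 > 0, so there are three distinct real roots. p(2) = -243 and p(3) = 192 have opposite signs, so a root lies in (2, 3); Newton's method refines it to λ ≈ 2.5211. p(9) = 324 and p(10) = -11 have opposite signs, so a root lies in (9, 10); Newton's method refines it to λ ≈ 9.9709. p(60) = -1461 and p(61) = 1468 have opposite signs, so a root lies in (60, 61); Newton's method refines it to λ ≈ 60.5081. Check (Vieta): the three roots sum to 73, matching tr M = 73.
So the eigenvalues of A^T A are ≈ 2.5211, 9.9709, 60.5081 (all ≥ 0, as they must be for A^T A). The largest is λ_max ≈ 60.5081, hence ||A||_2 = sqrt(λ_max) ≈ 7.7787.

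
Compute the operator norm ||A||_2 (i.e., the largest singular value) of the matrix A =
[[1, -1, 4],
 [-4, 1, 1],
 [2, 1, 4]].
||A||_2 ≈ 6.0833 (= sqrt(largest eigenvalue of A^T A))

||A||_2 = sigma_max(A) = sqrt(lambda_max(A^T A)). Form the symmetric matrix M = A^T A =
[[21, -3, 8],
 [-3, 3, 1],
 [8, 1, 33]].
Its characteristic polynomial (trace, sum of principal 2x2 minors, determinant of M give the coefficients) is
  p(λ) = det(λ I - M) = λ^3 - 57λ^2 + 781λ - 1521.
No integer candidate from the rational root theorem (±divisors of 1521) is a root, so the roots are irrational. The cubic discriminant is Δ = 105854432 > 0, so there are three distinct real roots. p(2) = -179 and p(3) = 336 have opposite signs, so a root lies in (2, 3); Newton's method refines it to λ ≈ 2.3264. p(17) = 196 and p(18) = -99 have opposite signs, so a root lies in (17, 18); Newton's method refines it to λ ≈ 17.6677. p(37) = -4 and p(38) = 721 have opposite signs, so a root lies in (37, 38); Newton's method refines it to λ ≈ 37.006. Check (Vieta): the three roots sum to 57, matching tr M = 57.
So the eigenvalues of A^T A are ≈ 2.3264, 17.6677, 37.006 (all ≥ 0, as they must be for A^T A). The largest is λ_max ≈ 37.006, hence ||A||_2 = sqrt(λ_max) ≈ 6.0833.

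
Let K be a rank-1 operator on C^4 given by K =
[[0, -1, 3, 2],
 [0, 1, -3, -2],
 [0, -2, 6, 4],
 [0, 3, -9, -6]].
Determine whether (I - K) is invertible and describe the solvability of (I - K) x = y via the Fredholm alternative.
(I - K) is singular (det(I - K) = 0, i.e. 1 ∈ sigma(K)). (I - K) x = y is solvable iff y ⊥ ker((I - K)^*) = span{(0, -1, 3, 2)}, i.e. iff -y_2 + 3y_3 + 2y_4 = 0. When solvable, the solutions are x = y + c·(1, -1, 2, -3), c arbitrary (ker(I - K) = span{(1, -1, 2, -3)}, dimension 1).

K has rank 1, so it is an outer product K = u v^T: every row of K is a multiple of one row vector. Reading off the entries, u = (1, -1, 2, -3) and v = (0, -1, 3, 2) (row i of K equals u_i·v^T). A rank-one matrix u v^T satisfies K u = u (v·u) and kills the (3)-dimensional subspace v^⊥, so its characteristic polynomial is lambda^3 (lambda - v·u) with v·u = tr K = 1. Hence the eigenvalues of I - K are 1 (multiplicity 3) and 1 - (1) = 0, so det(I - K) = 0. (Direct check: I - K =
[[1, 1, -3, -2],
 [0, 0, 3, 2],
 [0, 2, -5, -4],
 [0, -3, 9, 7]]
has determinant 0.) So 1 is an eigenvalue of K and (I - K) is not invertible. The finite-dimensional Fredholm alternative says: either (I - K) is invertible, or ker(I - K) ≠ {0} and then range(I - K) = ker((I - K)^*)^⊥, with dim ker(I - K) = dim ker((I - K)^*). We are in the second case, so we need both kernels. Kernel of I - K: (I - K) u = u - u (v·u) = u - u = 0, so ker(I - K) = span{u} = span{(1, -1, 2, -3)} (it is exactly 1-dimensional because rank(I - K) = 3). Kernel of the adjoint: K is real, so (I - K)^* = I - K^T = I - v u^T, and (I - v u^T) v = v - v (u·v) = 0; hence ker((I - K)^*) = span{v} = span{(0, -1, 3, 2)}. Therefore (I - K) x = y is solvable iff <y, v> = 0, i.e. iff -y_2 + 3y_3 + 2y_4 = 0. When this holds, K y = u (v·y) = 0, so (I - K) y = y and x = y is a particular solution; the full solution set is the line x = y + c·u = y + c·(1, -1, 2, -3), c ∈ C.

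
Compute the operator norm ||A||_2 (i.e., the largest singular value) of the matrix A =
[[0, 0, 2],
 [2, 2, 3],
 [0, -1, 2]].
||A||_2 ≈ 4.5877 (= sqrt(largest eigenvalue of A^T A))

||A||_2 = sigma_max(A) = sqrt(lambda_max(A^T A)). Form the symmetric matrix M = A^T A =
[[4, 4, 6],
 [4, 5, 4],
 [6, 4, 17]].
Its characteristic polynomial (trace, sum of principal 2x2 minors, determinant of M give the coefficients) is
  p(λ) = det(λ I - M) = λ^3 - 26λ^2 + 105λ - 16.
No integer candidate from the rational root theorem (±divisors of 16) is a root, so the roots are irrational. The cubic discriminant is Δ = 2476864 > 0, so there are three distinct real roots. p(0) = -16 and p(1) = 64 have opposite signs, so a root lies in (0, 1); Newton's method refines it to λ ≈ 0.1586. p(4) = 52 and p(5) = -16 have opposite signs, so a root lies in (4, 5); Newton's method refines it to λ ≈ 4.7941. p(21) = -16 and p(22) = 358 have opposite signs, so a root lies in (21, 22); Newton's method refines it to λ ≈ 21.0474. Check (Vieta): the three roots sum to 26, matching tr M = 26.
So the eigenvalues of A^T A are ≈ 0.1586, 4.7941, 21.0474 (all ≥ 0, as they must be for A^T A). The largest is λ_max ≈ 21.0474, hence ||A||_2 = sqrt(λ_max) ≈ 4.5877.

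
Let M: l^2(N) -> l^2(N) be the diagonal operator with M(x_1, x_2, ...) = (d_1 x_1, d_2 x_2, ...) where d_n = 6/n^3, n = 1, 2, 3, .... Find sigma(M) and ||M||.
sigma(M) = {6/n^3 : n ≥ 1} ∪ {0}; ||M|| = 6

A bounded diagonal operator on l^2 with diagonal entries d_n has spectrum equal to the closure of {d_n : n ≥ 1}: every d_n is an eigenvalue (with eigenvector e_n), so {d_n} ⊂ sigma(M); the spectrum is closed, so its closure is too; and for lambda not in the closure, (M - lambda I) has bounded inverse (the diagonal entries 1/(d_n - lambda) are bounded). For our sequence d_n = 6/n^3, n = 1, 2, 3, ...:
  - {d_n} = {6/n^3 : n ≥ 1}; the only limit point is 0
  - closure = {6/n^3 : n ≥ 1} ∪ {0}
For the norm: a diagonal operator has ||M|| = sup_n |d_n|. Here d_n = 6/n^3 is positive and decreasing, so sup_n |d_n| = d_1 = 6. So ||M|| = 6.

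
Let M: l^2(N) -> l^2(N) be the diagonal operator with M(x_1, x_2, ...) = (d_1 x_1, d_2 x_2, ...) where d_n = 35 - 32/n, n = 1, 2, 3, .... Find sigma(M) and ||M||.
sigma(M) = {35 - 32/n : n ≥ 1} ∪ {35}; ||M|| = 35

A bounded diagonal operator on l^2 with diagonal entries d_n has spectrum equal to the closure of {d_n : n ≥ 1}: every d_n is an eigenvalue (with eigenvector e_n), so {d_n} ⊂ sigma(M); the spectrum is closed, so its closure is too; and for lambda not in the closure, (M - lambda I) has bounded inverse (the diagonal entries 1/(d_n - lambda) are bounded). For our sequence d_n = 35 - 32/n, n = 1, 2, 3, ...:
  - {d_n} = {35 - 32/n : n ≥ 1}; the only limit point is 35
  - closure = {35 - 32/n : n ≥ 1} ∪ {35}
For the norm: a diagonal operator has ||M|| = sup_n |d_n|. Here d_n = 35 - 32/n increases monotonically from d_1 = 3 toward 35, with all terms in [3, 35); so sup_n |d_n| = 35 (the supremum is the limit, not attained). So ||M|| = 35.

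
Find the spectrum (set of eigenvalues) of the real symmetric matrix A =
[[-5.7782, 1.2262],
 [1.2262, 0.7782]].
sigma(A) ≈ {-6, 1}

A is real symmetric, so its spectrum consists of real eigenvalues. Expanding the characteristic polynomial of the displayed matrix gives
  det(λ I - A) = p(λ) = λ^2 + (5)λ + (-6).
Solving p(λ) = 0 yields eigenvalues ≈ -6, 1. (A is shown rounded to 4 decimals, so these recover the underlying integer eigenvalues to within that precision.)
Verification: the trace of A = -5 equals the sum of eigenvalues -5, and det(A) ≈ -6.0002 matches the eigenvalue product -6.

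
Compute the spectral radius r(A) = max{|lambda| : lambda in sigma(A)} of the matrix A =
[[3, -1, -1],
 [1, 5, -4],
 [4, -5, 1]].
r(A) ≈ 7.9456

The eigenvalues of A are the roots of its characteristic polynomial. With M = A (coefficients from the trace, the sum of principal 2x2 minors, and det A):
  p(λ) = det(λ I - M) = λ^3 - 9λ^2 + 8λ + 3.
No integer candidate from the rational root theorem (±divisors of 3) is a root, so the roots are irrational. The cubic discriminant is Δ = 7753 > 0, so there are three distinct real roots. p(-1) = -15 and p(0) = 3 have opposite signs, so a root lies in (-1, 0); Newton's method refines it to λ ≈ -0.2824. p(1) = 3 and p(2) = -9 have opposite signs, so a root lies in (1, 2); Newton's method refines it to λ ≈ 1.3368. p(7) = -39 and p(8) = 3 have opposite signs, so a root lies in (7, 8); Newton's method refines it to λ ≈ 7.9456. Check (Vieta): the three roots sum to 9, matching tr M = 9.
Thus the eigenvalues (to 4 decimals) are -0.2824 (modulus 0.2824); 1.3368 (modulus 1.3368); 7.9456 (modulus 7.9456). The spectral radius is the largest modulus: r(A) ≈ 7.9456. (Cross-check: r(A) ≤ ||A||_2 ≈ 8.2941; equality holds whenever A is normal, though it can also hold for some non-normal A.)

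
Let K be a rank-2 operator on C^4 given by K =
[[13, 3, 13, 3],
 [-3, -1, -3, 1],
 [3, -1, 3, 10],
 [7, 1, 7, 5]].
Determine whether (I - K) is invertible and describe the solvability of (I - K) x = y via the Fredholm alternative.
(I - K) is invertible (det(I - K) = -46 ≠ 0), so for every y in C^4 the equation (I - K) x = y has a unique solution.

K has rank 2 and factors as K = U V^T = u1 v1^T + u2 v2^T with u1 = (-2, 0, -3, -2), v1 = (-2, 0, -2, -3), u2 = (-3, 1, 1, -1), v2 = (-3, -1, -3, 1) (multiplying out reproduces the displayed K). The nonzero eigenvalues of U V^T coincide with those of the 2 x 2 matrix G = V^T U = [[v1·u1, v1·u2], [v2·u1, v2·u2]] = [[16, 7], [13, 4]], and by the Sylvester determinant identity det(I_4 - U V^T) = det(I_2 - V^T U) = det([[-15, -7], [-13, -3]]) = (-15)(-3) - (-7)(-13) = -46. (Direct check: I - K =
[[-12, -3, -13, -3],
 [3, 2, 3, -1],
 [-3, 1, -2, -10],
 [-7, -1, -7, -4]]
has determinant -46.) The finite-dimensional Fredholm alternative says: either (I - K) is invertible, or ker(I - K) ≠ {0} and then range(I - K) = ker((I - K)^*)^⊥, with dim ker(I - K) = dim ker((I - K)^*). Since det(I - K) ≠ 0, 1 is not an eigenvalue of K and ker(I - K) = {0}, so we are in the first case: for every y there is a unique x = (I - K)^(-1) y. (Explicitly, by the Woodbury identity, (I - U V^T)^(-1) = I + U (I_2 - G)^(-1) V^T.)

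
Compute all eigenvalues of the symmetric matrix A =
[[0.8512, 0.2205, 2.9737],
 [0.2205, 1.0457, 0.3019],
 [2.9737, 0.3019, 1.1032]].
sigma(A) ≈ {-2, 1, 4}

A is real symmetric, so its spectrum consists of real eigenvalues. Expanding the characteristic polynomial of the displayed matrix gives
  det(λ I - A) = p(λ) = λ^3 + (-3)λ^2 + (-6)λ + (8).
Solving p(λ) = 0 yields eigenvalues ≈ -2, 1, 4. (A is shown rounded to 4 decimals, so these recover the underlying integer eigenvalues to within that precision.)
Verification: the trace of A = 3 equals the sum of eigenvalues 3, and det(A) ≈ -8.0004 matches the eigenvalue product -8.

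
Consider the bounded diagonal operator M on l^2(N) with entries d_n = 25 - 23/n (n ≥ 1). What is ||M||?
||M|| = 25

For a diagonal operator on l^2 with entries d_n, ||M|| = sup_n |d_n|. Here d_1 = 2, d_2 = 27/2, ..., and d_n = 25 - 23/n increases monotonically toward 25. All terms lie in [2, 25), so |d_n| = d_n and the supremum is the limit 25, which is not attained by any individual d_n. Hence ||M|| = 25.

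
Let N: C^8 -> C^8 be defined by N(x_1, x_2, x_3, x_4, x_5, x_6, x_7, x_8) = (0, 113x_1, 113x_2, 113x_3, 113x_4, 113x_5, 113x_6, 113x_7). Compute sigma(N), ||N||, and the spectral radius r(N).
sigma(N) = {0}; ||N|| = 113; r(N) = 0. (N is nilpotent with N^8 = 0.)

On C^8, N is a strictly lower-triangular matrix with 113 on the subdiagonal and zeros elsewhere, so its characteristic polynomial is lambda^8 and every eigenvalue is 0: sigma(N) = {0}. For the operator norm, N e_i = 113e_{i+1} for i = 1, ..., 7 and N e_8 = 0, so the singular values of N are 113 (with multiplicity 7) and 0; hence ||N|| = 113. The spectral radius r(N) = max|lambda| = 0. Note ||N|| > r(N) — characteristic of non-normal nilpotent operators. Indeed N^8 = 0.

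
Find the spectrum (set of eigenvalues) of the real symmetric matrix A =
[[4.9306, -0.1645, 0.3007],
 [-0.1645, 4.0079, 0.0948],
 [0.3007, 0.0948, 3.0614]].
sigma(A) ≈ {3, 4, 5}

A is real symmetric, so its spectrum consists of real eigenvalues. Expanding the characteristic polynomial of the displayed matrix gives
  det(λ I - A) = p(λ) = λ^3 + (-12)λ^2 + (47)λ + (-59.9985).
Solving p(λ) = 0 yields eigenvalues ≈ 3, 4, 5. (A is shown rounded to 4 decimals, so these recover the underlying integer eigenvalues to within that precision.)
Verification: the trace of A = 12 equals the sum of eigenvalues 12, and det(A) ≈ 59.9985 matches the eigenvalue product 60.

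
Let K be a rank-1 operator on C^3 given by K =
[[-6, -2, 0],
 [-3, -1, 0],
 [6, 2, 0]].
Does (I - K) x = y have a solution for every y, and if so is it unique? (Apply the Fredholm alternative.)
(I - K) is invertible (det(I - K) = 8 ≠ 0), so for every y in C^3 the equation (I - K) x = y has a unique solution.

K has rank 1, so it is an outer product K = u v^T: every row of K is a multiple of one row vector. Reading off the entries, u = (2, 1, -2) and v = (-3, -1, 0) (row i of K equals u_i·v^T). A rank-one matrix u v^T satisfies K u = u (v·u) and kills the (2)-dimensional subspace v^⊥, so its characteristic polynomial is lambda^2 (lambda - v·u) with v·u = tr K = -7. Hence the eigenvalues of I - K are 1 (multiplicity 2) and 1 - (-7) = 8, so det(I - K) = 8. (Direct check: I - K =
[[7, 2, 0],
 [3, 2, 0],
 [-6, -2, 1]]
has determinant 8.) The finite-dimensional Fredholm alternative says: either (I - K) is invertible, or ker(I - K) ≠ {0} and then range(I - K) = ker((I - K)^*)^⊥, with dim ker(I - K) = dim ker((I - K)^*). Since det(I - K) ≠ 0, 1 is not an eigenvalue of K and ker(I - K) = {0}, so we are in the first case: for every y there is a unique x = (I - K)^(-1) y. Explicitly, by the Sherman–Morrison formula, (I - u v^T)^(-1) = I + u v^T/(1 - v·u), i.e. (I - K)^(-1) = I + K/(8).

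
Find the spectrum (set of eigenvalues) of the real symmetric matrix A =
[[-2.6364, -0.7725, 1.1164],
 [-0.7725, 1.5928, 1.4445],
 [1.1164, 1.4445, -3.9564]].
sigma(A) ≈ {-5, -2, 2}

A is real symmetric, so its spectrum consists of real eigenvalues. Expanding the characteristic polynomial of the displayed matrix gives
  det(λ I - A) = p(λ) = λ^3 + (5)λ^2 + (-4)λ + (-20).
Solving p(λ) = 0 yields eigenvalues ≈ -5, -2, 2. (A is shown rounded to 4 decimals, so these recover the underlying integer eigenvalues to within that precision.)
Verification: the trace of A = -5 equals the sum of eigenvalues -5, and det(A) ≈ 19.9993 matches the eigenvalue product 20.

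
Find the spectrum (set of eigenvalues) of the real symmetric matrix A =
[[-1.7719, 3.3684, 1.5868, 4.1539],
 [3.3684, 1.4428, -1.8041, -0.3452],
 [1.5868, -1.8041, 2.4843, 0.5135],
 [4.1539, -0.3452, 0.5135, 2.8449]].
sigma(A) ≈ {-6, 1, 4, 6}

A is real symmetric, so its spectrum consists of real eigenvalues. Expanding the characteristic polynomial of the displayed matrix gives
  det(λ I - A) = p(λ) = λ^4 + (-5)λ^3 + (-32)λ^2 + (180)λ + (-144.0039).
Solving p(λ) = 0 yields eigenvalues ≈ -6, 1, 4, 6. (A is shown rounded to 4 decimals, so these recover the underlying integer eigenvalues to within that precision.)
Verification: the trace of A = 5 equals the sum of eigenvalues 5, and det(A) ≈ -144.0039 matches the eigenvalue product -144.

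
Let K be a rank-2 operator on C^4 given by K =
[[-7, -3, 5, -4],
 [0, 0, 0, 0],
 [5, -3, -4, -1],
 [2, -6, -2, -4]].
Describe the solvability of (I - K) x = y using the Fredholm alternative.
(I - K) is invertible (det(I - K) = 69 ≠ 0), so for every y in C^4 the equation (I - K) x = y has a unique solution.

K has rank 2 and factors as K = U V^T = u1 v1^T + u2 v2^T with u1 = (-2, 0, 1, 0), v1 = (3, 3, -2, 3), u2 = (1, 0, -2, -2), v2 = (-1, 3, 1, 2) (multiplying out reproduces the displayed K). The nonzero eigenvalues of U V^T coincide with those of the 2 x 2 matrix G = V^T U = [[v1·u1, v1·u2], [v2·u1, v2·u2]] = [[-8, 1], [3, -7]], and by the Sylvester determinant identity det(I_4 - U V^T) = det(I_2 - V^T U) = det([[9, -1], [-3, 8]]) = (9)(8) - (-1)(-3) = 69. (Direct check: I - K =
[[8, 3, -5, 4],
 [0, 1, 0, 0],
 [-5, 3, 5, 1],
 [-2, 6, 2, 5]]
has determinant 69.) The finite-dimensional Fredholm alternative says: either (I - K) is invertible, or ker(I - K) ≠ {0} and then range(I - K) = ker((I - K)^*)^⊥, with dim ker(I - K) = dim ker((I - K)^*). Since det(I - K) ≠ 0, 1 is not an eigenvalue of K and ker(I - K) = {0}, so we are in the first case: for every y there is a unique x = (I - K)^(-1) y. (Explicitly, by the Woodbury identity, (I - U V^T)^(-1) = I + U (I_2 - G)^(-1) V^T.)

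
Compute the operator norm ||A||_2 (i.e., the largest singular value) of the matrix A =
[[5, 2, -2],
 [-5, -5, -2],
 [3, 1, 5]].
||A||_2 ≈ 9.5457 (= sqrt(largest eigenvalue of A^T A))

||A||_2 = sigma_max(A) = sqrt(lambda_max(A^T A)). Form the symmetric matrix M = A^T A =
[[59, 38, 15],
 [38, 30, 11],
 [15, 11, 33]].
Its characteristic polynomial (trace, sum of principal 2x2 minors, determinant of M give the coefficients) is
  p(λ) = det(λ I - M) = λ^3 - 122λ^2 + 2917λ - 9409.
No integer candidate from the rational root theorem (±divisors of 9409) is a root, so the roots are irrational. The cubic discriminant is Δ = 16904573497 > 0, so there are three distinct real roots. p(3) = -1729 and p(4) = 371 have opposite signs, so a root lies in (3, 4); Newton's method refines it to λ ≈ 3.8154. p(27) = 95 and p(28) = -1429 have opposite signs, so a root lies in (27, 28); Newton's method refines it to λ ≈ 27.0639. p(91) = -673 and p(92) = 5035 have opposite signs, so a root lies in (91, 92); Newton's method refines it to λ ≈ 91.1207. Check (Vieta): the three roots sum to 122, matching tr M = 122.
So the eigenvalues of A^T A are ≈ 3.8154, 27.0639, 91.1207 (all ≥ 0, as they must be for A^T A). The largest is λ_max ≈ 91.1207, hence ||A||_2 = sqrt(λ_max) ≈ 9.5457.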